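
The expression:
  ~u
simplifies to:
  ~u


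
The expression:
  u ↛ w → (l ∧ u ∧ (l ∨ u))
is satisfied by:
  {l: True, w: True, u: False}
  {l: True, u: False, w: False}
  {w: True, u: False, l: False}
  {w: False, u: False, l: False}
  {l: True, w: True, u: True}
  {l: True, u: True, w: False}
  {w: True, u: True, l: False}


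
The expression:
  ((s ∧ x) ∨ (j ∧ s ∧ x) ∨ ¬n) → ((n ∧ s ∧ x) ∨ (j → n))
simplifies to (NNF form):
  n ∨ ¬j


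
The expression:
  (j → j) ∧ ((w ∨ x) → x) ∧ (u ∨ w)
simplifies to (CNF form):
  (u ∨ w) ∧ (u ∨ x) ∧ (w ∨ ¬w) ∧ (x ∨ ¬w)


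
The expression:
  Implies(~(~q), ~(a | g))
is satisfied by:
  {a: False, q: False, g: False}
  {g: True, a: False, q: False}
  {a: True, g: False, q: False}
  {g: True, a: True, q: False}
  {q: True, g: False, a: False}


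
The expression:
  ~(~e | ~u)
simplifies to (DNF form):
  e & u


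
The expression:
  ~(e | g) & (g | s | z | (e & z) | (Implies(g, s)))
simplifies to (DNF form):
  ~e & ~g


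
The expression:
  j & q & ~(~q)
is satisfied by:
  {j: True, q: True}


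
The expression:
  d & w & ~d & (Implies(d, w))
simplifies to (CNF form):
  False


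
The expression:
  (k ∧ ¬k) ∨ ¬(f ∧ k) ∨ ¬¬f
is always true.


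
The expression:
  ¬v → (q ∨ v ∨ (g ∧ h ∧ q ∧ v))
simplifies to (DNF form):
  q ∨ v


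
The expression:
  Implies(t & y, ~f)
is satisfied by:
  {t: False, y: False, f: False}
  {f: True, t: False, y: False}
  {y: True, t: False, f: False}
  {f: True, y: True, t: False}
  {t: True, f: False, y: False}
  {f: True, t: True, y: False}
  {y: True, t: True, f: False}


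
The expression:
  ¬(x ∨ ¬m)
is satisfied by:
  {m: True, x: False}


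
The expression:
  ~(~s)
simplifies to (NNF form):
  s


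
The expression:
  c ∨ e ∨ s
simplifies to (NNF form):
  c ∨ e ∨ s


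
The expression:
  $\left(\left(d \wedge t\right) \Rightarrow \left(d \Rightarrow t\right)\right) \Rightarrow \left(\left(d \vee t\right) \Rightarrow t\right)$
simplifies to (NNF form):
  $t \vee \neg d$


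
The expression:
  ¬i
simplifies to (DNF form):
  ¬i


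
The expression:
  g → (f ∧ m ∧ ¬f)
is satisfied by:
  {g: False}


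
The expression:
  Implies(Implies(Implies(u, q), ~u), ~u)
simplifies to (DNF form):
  q | ~u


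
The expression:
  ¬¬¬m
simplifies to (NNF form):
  ¬m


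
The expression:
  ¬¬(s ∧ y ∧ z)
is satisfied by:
  {z: True, s: True, y: True}


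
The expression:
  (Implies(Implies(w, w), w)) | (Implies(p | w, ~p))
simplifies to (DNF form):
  w | ~p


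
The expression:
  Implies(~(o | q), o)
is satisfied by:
  {q: True, o: True}
  {q: True, o: False}
  {o: True, q: False}


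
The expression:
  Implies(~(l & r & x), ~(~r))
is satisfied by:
  {r: True}


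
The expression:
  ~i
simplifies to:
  ~i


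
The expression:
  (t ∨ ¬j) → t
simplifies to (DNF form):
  j ∨ t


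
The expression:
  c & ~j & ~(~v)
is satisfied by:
  {c: True, v: True, j: False}


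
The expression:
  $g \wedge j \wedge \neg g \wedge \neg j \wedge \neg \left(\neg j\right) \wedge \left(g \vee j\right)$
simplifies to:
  $\text{False}$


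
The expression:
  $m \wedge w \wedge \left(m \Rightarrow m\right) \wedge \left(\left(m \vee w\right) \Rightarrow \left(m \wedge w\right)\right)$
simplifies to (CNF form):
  $m \wedge w$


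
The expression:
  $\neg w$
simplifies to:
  $\neg w$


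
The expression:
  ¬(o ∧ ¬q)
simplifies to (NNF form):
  q ∨ ¬o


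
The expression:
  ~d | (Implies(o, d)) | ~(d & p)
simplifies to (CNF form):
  True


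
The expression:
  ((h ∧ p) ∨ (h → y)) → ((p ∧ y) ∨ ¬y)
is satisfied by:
  {p: True, y: False}
  {y: False, p: False}
  {y: True, p: True}


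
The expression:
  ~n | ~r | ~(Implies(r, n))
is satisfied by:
  {n: False, r: False}
  {r: True, n: False}
  {n: True, r: False}


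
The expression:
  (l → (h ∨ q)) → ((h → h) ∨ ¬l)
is always true.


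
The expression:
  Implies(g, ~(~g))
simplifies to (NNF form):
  True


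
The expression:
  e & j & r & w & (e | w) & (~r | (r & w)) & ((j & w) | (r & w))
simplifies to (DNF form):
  e & j & r & w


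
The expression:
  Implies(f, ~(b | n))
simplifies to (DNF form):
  ~f | (~b & ~n)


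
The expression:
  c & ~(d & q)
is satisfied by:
  {c: True, q: False, d: False}
  {c: True, d: True, q: False}
  {c: True, q: True, d: False}


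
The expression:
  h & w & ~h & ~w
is never true.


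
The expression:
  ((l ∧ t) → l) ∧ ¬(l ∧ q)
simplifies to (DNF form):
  ¬l ∨ ¬q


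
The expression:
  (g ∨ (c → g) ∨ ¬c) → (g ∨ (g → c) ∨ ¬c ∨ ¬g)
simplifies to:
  True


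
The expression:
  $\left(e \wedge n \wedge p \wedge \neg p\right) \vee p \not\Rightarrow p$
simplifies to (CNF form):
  $\text{False}$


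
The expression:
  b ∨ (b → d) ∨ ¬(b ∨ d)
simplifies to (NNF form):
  True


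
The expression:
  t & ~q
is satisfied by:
  {t: True, q: False}


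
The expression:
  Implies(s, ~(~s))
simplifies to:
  True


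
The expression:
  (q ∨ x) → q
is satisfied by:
  {q: True, x: False}
  {x: False, q: False}
  {x: True, q: True}


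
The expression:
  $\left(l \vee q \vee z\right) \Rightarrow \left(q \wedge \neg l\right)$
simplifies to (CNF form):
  $\neg l \wedge \left(q \vee \neg z\right)$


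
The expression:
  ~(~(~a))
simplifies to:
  ~a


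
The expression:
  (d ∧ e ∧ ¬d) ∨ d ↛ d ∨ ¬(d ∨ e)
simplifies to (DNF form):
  ¬d ∧ ¬e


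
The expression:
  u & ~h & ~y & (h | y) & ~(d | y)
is never true.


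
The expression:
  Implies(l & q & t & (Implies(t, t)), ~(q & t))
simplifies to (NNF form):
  ~l | ~q | ~t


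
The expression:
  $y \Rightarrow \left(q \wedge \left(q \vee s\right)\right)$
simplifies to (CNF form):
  $q \vee \neg y$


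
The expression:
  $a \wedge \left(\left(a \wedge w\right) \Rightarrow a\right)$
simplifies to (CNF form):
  $a$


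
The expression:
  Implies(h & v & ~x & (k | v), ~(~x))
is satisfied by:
  {x: True, h: False, v: False}
  {h: False, v: False, x: False}
  {x: True, v: True, h: False}
  {v: True, h: False, x: False}
  {x: True, h: True, v: False}
  {h: True, x: False, v: False}
  {x: True, v: True, h: True}


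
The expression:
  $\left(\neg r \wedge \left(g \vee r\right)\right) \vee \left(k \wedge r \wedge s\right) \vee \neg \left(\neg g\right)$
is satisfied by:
  {k: True, g: True, s: True, r: True}
  {k: True, g: True, s: True, r: False}
  {k: True, g: True, r: True, s: False}
  {k: True, g: True, r: False, s: False}
  {g: True, s: True, r: True, k: False}
  {g: True, s: True, r: False, k: False}
  {g: True, s: False, r: True, k: False}
  {g: True, s: False, r: False, k: False}
  {k: True, s: True, r: True, g: False}


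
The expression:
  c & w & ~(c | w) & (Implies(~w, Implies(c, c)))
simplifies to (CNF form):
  False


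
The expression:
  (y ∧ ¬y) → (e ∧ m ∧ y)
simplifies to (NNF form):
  True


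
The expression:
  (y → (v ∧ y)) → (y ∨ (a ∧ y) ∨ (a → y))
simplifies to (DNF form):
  y ∨ ¬a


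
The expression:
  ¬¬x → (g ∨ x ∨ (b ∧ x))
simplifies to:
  True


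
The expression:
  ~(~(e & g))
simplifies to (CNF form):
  e & g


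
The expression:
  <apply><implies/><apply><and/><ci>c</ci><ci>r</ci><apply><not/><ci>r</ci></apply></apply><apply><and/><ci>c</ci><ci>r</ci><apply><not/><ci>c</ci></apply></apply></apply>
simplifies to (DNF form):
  <true/>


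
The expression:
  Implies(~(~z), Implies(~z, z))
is always true.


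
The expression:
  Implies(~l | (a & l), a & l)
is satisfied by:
  {l: True}


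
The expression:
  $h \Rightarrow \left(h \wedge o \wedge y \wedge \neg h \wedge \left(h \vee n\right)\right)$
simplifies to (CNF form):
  $\neg h$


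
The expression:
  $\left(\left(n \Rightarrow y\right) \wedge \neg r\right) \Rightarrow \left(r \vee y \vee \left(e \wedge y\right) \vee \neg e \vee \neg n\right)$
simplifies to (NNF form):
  $\text{True}$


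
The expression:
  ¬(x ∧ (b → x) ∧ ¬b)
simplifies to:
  b ∨ ¬x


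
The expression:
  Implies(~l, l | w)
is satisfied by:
  {l: True, w: True}
  {l: True, w: False}
  {w: True, l: False}


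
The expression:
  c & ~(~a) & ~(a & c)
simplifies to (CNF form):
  False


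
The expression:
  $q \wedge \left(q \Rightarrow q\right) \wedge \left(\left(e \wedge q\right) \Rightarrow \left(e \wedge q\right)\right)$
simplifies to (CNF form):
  $q$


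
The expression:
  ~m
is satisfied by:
  {m: False}


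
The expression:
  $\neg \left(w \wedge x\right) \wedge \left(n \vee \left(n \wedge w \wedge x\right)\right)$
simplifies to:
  $n \wedge \left(\neg w \vee \neg x\right)$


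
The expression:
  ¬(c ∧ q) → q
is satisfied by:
  {q: True}


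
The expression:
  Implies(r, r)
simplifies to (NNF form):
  True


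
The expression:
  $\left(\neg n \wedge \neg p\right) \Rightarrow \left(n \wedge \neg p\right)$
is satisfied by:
  {n: True, p: True}
  {n: True, p: False}
  {p: True, n: False}


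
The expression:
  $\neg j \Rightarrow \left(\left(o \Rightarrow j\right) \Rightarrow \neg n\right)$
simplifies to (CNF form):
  $j \vee o \vee \neg n$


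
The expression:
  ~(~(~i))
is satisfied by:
  {i: False}


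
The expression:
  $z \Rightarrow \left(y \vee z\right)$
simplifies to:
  $\text{True}$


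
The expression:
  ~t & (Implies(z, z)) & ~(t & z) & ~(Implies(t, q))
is never true.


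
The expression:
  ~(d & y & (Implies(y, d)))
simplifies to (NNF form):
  ~d | ~y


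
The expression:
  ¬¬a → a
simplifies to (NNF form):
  True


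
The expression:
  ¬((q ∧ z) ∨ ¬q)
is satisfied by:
  {q: True, z: False}


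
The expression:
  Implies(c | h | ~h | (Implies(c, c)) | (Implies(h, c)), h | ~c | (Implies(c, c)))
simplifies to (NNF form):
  True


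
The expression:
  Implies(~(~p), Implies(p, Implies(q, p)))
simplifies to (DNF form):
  True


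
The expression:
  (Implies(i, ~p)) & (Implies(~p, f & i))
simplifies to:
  (f | p) & (i | p) & (~i | ~p)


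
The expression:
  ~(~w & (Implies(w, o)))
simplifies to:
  w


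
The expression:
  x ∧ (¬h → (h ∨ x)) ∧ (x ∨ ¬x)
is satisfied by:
  {x: True}


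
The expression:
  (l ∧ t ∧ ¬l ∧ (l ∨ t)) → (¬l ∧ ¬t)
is always true.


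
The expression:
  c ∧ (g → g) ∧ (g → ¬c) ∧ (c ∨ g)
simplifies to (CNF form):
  c ∧ ¬g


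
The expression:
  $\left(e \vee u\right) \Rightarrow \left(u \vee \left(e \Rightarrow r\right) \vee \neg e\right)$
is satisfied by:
  {r: True, u: True, e: False}
  {r: True, e: False, u: False}
  {u: True, e: False, r: False}
  {u: False, e: False, r: False}
  {r: True, u: True, e: True}
  {r: True, e: True, u: False}
  {u: True, e: True, r: False}


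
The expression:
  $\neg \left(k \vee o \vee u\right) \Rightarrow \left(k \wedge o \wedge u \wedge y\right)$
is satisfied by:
  {k: True, o: True, u: True}
  {k: True, o: True, u: False}
  {k: True, u: True, o: False}
  {k: True, u: False, o: False}
  {o: True, u: True, k: False}
  {o: True, u: False, k: False}
  {u: True, o: False, k: False}


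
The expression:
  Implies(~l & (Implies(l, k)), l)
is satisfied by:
  {l: True}


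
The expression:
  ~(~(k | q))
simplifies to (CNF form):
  k | q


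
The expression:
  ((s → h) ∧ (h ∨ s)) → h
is always true.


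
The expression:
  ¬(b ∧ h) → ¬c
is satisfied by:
  {b: True, h: True, c: False}
  {b: True, h: False, c: False}
  {h: True, b: False, c: False}
  {b: False, h: False, c: False}
  {b: True, c: True, h: True}


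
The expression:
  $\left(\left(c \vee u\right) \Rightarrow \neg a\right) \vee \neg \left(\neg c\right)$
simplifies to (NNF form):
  $c \vee \neg a \vee \neg u$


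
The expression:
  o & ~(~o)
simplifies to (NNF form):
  o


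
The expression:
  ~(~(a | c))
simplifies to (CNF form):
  a | c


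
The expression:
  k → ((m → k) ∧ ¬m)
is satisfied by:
  {k: False, m: False}
  {m: True, k: False}
  {k: True, m: False}


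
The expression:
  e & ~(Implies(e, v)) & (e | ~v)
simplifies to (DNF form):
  e & ~v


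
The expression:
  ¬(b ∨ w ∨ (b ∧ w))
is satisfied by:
  {w: False, b: False}


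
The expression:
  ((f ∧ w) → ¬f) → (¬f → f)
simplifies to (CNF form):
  f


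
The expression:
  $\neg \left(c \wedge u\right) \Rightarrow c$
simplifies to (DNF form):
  $c$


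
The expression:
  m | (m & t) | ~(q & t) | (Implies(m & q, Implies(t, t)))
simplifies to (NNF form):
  True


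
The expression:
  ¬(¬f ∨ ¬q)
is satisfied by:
  {f: True, q: True}


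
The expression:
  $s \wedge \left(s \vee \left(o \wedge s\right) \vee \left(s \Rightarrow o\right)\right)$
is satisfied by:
  {s: True}


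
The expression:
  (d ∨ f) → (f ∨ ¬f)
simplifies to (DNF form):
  True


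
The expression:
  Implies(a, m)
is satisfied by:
  {m: True, a: False}
  {a: False, m: False}
  {a: True, m: True}


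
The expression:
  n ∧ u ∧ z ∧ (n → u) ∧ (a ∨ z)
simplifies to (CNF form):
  n ∧ u ∧ z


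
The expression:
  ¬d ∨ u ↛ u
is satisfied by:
  {d: False}


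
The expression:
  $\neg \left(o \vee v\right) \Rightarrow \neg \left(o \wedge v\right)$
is always true.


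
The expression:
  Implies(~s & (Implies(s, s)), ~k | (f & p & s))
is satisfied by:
  {s: True, k: False}
  {k: False, s: False}
  {k: True, s: True}


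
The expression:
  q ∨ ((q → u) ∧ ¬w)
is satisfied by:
  {q: True, w: False}
  {w: False, q: False}
  {w: True, q: True}


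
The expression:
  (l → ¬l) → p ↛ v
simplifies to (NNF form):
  l ∨ (p ∧ ¬v)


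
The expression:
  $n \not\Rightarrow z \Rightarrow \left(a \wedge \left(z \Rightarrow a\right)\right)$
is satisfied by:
  {a: True, z: True, n: False}
  {a: True, z: False, n: False}
  {z: True, a: False, n: False}
  {a: False, z: False, n: False}
  {a: True, n: True, z: True}
  {a: True, n: True, z: False}
  {n: True, z: True, a: False}


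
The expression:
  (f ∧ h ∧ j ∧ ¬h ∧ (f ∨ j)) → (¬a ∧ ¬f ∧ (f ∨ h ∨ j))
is always true.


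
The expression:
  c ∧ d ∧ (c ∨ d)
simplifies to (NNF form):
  c ∧ d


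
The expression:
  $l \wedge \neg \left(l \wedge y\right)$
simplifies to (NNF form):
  $l \wedge \neg y$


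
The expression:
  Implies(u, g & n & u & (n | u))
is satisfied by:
  {g: True, n: True, u: False}
  {g: True, n: False, u: False}
  {n: True, g: False, u: False}
  {g: False, n: False, u: False}
  {g: True, u: True, n: True}


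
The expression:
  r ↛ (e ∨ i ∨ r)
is never true.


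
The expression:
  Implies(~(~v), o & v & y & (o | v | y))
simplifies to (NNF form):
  ~v | (o & y)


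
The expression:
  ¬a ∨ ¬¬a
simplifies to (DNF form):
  True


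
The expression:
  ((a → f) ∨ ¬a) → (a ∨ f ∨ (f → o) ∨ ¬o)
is always true.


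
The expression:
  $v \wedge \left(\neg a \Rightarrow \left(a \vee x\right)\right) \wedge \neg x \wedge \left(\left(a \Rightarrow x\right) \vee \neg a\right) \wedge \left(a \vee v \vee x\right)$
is never true.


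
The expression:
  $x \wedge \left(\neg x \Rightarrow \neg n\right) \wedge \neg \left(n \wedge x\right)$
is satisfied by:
  {x: True, n: False}


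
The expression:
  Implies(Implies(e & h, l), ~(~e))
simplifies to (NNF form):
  e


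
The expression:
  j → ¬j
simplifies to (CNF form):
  ¬j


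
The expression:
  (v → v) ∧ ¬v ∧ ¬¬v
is never true.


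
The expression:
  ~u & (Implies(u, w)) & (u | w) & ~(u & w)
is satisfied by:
  {w: True, u: False}


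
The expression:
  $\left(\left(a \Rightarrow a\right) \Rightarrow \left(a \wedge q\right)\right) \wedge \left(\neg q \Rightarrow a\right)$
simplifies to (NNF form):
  $a \wedge q$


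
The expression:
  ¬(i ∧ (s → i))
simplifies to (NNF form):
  ¬i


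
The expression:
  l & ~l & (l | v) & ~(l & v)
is never true.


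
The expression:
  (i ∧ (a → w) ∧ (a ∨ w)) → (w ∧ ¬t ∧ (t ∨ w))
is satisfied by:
  {w: False, t: False, i: False}
  {i: True, w: False, t: False}
  {t: True, w: False, i: False}
  {i: True, t: True, w: False}
  {w: True, i: False, t: False}
  {i: True, w: True, t: False}
  {t: True, w: True, i: False}


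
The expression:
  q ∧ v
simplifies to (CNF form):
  q ∧ v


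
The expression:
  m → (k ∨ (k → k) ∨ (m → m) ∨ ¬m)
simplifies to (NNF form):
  True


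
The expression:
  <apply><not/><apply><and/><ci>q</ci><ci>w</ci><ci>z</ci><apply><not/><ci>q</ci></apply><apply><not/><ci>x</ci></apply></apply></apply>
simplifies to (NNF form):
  <true/>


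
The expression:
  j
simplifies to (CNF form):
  j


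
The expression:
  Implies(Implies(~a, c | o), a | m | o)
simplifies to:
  a | m | o | ~c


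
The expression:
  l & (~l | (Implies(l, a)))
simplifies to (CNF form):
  a & l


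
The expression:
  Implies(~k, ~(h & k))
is always true.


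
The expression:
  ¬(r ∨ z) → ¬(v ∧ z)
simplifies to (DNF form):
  True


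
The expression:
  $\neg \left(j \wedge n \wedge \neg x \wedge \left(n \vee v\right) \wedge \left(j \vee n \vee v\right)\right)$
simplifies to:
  $x \vee \neg j \vee \neg n$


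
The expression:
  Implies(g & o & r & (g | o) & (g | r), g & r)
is always true.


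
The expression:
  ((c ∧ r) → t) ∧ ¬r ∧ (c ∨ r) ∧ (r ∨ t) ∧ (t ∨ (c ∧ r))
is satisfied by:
  {t: True, c: True, r: False}


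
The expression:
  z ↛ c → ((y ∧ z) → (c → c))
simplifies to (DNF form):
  True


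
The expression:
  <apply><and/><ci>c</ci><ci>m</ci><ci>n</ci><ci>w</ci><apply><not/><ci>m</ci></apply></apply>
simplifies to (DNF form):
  <false/>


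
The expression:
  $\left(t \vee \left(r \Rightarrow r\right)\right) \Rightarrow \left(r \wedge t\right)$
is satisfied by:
  {t: True, r: True}


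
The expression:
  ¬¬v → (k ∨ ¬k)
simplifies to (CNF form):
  True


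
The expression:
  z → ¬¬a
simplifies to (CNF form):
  a ∨ ¬z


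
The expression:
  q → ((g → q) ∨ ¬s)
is always true.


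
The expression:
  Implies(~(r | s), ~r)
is always true.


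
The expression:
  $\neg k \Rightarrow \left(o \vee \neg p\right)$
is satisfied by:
  {k: True, o: True, p: False}
  {k: True, p: False, o: False}
  {o: True, p: False, k: False}
  {o: False, p: False, k: False}
  {k: True, o: True, p: True}
  {k: True, p: True, o: False}
  {o: True, p: True, k: False}


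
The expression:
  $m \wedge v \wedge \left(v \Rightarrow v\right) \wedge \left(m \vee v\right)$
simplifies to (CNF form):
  $m \wedge v$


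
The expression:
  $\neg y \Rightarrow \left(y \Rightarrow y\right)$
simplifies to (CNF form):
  $\text{True}$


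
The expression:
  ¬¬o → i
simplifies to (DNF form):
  i ∨ ¬o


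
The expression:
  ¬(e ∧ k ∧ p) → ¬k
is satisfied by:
  {p: True, e: True, k: False}
  {p: True, e: False, k: False}
  {e: True, p: False, k: False}
  {p: False, e: False, k: False}
  {p: True, k: True, e: True}


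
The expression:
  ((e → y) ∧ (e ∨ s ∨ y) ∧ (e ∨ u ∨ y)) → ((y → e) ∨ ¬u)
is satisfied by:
  {e: True, u: False, y: False}
  {u: False, y: False, e: False}
  {y: True, e: True, u: False}
  {y: True, u: False, e: False}
  {e: True, u: True, y: False}
  {u: True, e: False, y: False}
  {y: True, u: True, e: True}


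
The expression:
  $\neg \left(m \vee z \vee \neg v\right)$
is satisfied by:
  {v: True, z: False, m: False}


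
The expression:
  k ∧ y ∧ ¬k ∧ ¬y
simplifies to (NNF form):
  False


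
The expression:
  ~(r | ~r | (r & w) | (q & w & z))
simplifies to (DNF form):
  False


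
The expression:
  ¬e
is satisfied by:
  {e: False}


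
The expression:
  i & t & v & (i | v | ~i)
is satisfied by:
  {t: True, i: True, v: True}


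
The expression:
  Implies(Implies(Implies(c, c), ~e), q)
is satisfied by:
  {q: True, e: True}
  {q: True, e: False}
  {e: True, q: False}


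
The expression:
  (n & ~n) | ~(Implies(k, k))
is never true.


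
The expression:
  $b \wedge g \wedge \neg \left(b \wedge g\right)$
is never true.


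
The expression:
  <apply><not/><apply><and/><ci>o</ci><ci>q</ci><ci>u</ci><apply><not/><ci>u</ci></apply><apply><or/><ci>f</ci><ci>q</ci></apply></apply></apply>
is always true.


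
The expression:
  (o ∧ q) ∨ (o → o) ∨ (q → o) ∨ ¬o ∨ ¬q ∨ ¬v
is always true.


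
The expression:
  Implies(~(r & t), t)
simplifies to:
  t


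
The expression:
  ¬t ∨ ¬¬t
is always true.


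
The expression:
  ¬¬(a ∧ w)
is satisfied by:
  {a: True, w: True}


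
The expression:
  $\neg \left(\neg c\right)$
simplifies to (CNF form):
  $c$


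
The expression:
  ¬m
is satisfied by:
  {m: False}


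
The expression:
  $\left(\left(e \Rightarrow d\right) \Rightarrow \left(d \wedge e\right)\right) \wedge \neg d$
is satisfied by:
  {e: True, d: False}


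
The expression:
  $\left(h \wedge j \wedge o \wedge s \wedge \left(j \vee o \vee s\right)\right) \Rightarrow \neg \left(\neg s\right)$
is always true.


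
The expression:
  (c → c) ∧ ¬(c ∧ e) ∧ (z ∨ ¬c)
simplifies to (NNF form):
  (z ∧ ¬e) ∨ ¬c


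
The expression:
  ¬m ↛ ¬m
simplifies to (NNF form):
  False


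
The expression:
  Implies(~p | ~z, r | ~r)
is always true.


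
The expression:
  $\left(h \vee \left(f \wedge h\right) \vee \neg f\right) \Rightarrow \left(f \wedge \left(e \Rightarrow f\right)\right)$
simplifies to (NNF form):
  $f$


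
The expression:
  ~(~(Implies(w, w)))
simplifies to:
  True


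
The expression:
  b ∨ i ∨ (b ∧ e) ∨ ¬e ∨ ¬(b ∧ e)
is always true.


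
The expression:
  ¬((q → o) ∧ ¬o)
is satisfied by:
  {q: True, o: True}
  {q: True, o: False}
  {o: True, q: False}


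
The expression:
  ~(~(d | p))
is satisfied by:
  {d: True, p: True}
  {d: True, p: False}
  {p: True, d: False}


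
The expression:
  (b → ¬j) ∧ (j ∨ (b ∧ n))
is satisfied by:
  {n: True, j: True, b: False}
  {j: True, b: False, n: False}
  {n: True, b: True, j: False}


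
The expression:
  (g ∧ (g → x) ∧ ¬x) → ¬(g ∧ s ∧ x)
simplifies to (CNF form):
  True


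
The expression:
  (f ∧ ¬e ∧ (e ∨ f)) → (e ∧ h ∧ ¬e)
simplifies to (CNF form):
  e ∨ ¬f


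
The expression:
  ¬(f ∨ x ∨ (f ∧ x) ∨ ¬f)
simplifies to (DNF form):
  False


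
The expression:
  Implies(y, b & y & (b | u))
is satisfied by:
  {b: True, y: False}
  {y: False, b: False}
  {y: True, b: True}


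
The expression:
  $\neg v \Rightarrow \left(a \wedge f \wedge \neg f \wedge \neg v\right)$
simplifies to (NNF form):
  $v$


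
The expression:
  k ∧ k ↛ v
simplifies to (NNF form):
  k ∧ ¬v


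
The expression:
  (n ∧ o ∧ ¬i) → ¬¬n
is always true.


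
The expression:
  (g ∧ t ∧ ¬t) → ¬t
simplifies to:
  True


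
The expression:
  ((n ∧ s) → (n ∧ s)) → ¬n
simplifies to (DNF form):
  ¬n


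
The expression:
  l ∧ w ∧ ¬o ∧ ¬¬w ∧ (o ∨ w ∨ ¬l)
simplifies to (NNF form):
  l ∧ w ∧ ¬o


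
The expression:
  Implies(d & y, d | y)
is always true.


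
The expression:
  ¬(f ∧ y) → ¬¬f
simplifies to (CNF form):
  f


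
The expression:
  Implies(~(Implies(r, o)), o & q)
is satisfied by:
  {o: True, r: False}
  {r: False, o: False}
  {r: True, o: True}


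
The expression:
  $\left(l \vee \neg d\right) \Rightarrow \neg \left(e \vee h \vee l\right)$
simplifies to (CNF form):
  $\neg l \wedge \left(d \vee \neg e\right) \wedge \left(d \vee \neg h\right)$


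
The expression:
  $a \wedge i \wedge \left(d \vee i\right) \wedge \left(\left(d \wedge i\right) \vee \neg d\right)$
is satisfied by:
  {a: True, i: True}


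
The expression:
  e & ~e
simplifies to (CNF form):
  False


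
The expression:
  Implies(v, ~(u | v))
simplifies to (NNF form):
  ~v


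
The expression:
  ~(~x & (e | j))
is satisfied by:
  {x: True, e: False, j: False}
  {j: True, x: True, e: False}
  {x: True, e: True, j: False}
  {j: True, x: True, e: True}
  {j: False, e: False, x: False}


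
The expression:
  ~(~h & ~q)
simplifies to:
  h | q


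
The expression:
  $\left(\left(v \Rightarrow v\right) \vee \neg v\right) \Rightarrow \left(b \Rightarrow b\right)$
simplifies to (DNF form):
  $\text{True}$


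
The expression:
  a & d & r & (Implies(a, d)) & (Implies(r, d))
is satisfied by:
  {r: True, a: True, d: True}


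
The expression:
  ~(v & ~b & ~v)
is always true.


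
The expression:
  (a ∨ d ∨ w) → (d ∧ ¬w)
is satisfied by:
  {d: True, w: False, a: False}
  {w: False, a: False, d: False}
  {a: True, d: True, w: False}


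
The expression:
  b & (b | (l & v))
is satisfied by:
  {b: True}


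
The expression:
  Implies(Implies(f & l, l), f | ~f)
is always true.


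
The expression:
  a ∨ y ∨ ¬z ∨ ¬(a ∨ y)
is always true.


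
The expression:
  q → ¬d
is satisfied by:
  {q: False, d: False}
  {d: True, q: False}
  {q: True, d: False}


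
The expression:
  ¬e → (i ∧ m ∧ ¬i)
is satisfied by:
  {e: True}


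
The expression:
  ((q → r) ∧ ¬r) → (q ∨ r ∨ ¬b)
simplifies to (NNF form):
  q ∨ r ∨ ¬b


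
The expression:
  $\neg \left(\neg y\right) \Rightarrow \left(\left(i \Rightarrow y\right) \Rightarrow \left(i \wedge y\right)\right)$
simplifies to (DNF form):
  $i \vee \neg y$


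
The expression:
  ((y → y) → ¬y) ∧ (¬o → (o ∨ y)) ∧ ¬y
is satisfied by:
  {o: True, y: False}


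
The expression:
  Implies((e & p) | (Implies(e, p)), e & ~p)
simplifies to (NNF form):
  e & ~p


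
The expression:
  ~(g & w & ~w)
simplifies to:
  True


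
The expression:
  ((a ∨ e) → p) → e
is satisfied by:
  {a: True, e: True, p: False}
  {e: True, p: False, a: False}
  {a: True, e: True, p: True}
  {e: True, p: True, a: False}
  {a: True, p: False, e: False}


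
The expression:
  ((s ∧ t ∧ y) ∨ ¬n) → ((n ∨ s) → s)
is always true.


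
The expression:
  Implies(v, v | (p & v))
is always true.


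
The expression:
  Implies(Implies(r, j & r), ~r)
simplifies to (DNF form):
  ~j | ~r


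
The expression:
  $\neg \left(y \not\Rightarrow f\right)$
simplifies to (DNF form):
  $f \vee \neg y$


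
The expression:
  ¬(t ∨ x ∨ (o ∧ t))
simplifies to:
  ¬t ∧ ¬x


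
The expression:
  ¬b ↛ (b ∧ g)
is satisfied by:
  {b: False}


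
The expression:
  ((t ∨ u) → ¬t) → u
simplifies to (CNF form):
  t ∨ u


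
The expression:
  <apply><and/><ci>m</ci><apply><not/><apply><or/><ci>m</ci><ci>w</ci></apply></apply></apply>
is never true.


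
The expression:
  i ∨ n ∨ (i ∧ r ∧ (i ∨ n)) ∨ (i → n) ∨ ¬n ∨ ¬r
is always true.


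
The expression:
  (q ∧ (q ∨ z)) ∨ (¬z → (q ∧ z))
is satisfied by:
  {q: True, z: True}
  {q: True, z: False}
  {z: True, q: False}


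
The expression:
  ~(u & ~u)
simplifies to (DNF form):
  True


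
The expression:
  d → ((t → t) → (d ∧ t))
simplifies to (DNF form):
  t ∨ ¬d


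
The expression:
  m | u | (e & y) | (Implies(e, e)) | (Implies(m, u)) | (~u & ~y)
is always true.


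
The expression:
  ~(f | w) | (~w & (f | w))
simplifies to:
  ~w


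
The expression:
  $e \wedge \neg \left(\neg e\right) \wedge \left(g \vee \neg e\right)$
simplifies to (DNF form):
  $e \wedge g$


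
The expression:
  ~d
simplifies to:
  ~d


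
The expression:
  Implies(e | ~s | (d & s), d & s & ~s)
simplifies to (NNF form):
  s & ~d & ~e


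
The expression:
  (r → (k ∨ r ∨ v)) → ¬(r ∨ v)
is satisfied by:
  {v: False, r: False}


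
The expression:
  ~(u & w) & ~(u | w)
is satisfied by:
  {u: False, w: False}


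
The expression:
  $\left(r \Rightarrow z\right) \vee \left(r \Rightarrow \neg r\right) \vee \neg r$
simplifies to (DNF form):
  $z \vee \neg r$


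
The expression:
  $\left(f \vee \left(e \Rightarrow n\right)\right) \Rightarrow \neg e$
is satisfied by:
  {n: False, e: False, f: False}
  {f: True, n: False, e: False}
  {n: True, f: False, e: False}
  {f: True, n: True, e: False}
  {e: True, f: False, n: False}


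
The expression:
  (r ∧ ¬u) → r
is always true.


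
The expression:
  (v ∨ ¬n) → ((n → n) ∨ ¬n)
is always true.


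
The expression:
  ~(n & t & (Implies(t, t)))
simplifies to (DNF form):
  ~n | ~t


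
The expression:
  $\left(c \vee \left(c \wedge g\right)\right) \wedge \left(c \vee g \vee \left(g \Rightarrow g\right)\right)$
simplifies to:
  $c$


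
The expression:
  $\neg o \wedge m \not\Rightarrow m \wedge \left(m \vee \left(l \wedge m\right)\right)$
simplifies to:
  $\text{False}$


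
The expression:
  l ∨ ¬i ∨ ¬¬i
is always true.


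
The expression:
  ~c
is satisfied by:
  {c: False}


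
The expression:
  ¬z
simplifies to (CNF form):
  ¬z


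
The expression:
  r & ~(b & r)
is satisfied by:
  {r: True, b: False}


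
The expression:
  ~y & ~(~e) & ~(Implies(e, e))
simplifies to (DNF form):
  False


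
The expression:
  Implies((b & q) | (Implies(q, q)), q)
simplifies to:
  q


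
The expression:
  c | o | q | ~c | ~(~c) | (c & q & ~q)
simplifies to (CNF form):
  True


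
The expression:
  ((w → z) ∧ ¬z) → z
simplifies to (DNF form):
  w ∨ z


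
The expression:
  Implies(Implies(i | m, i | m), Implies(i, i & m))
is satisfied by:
  {m: True, i: False}
  {i: False, m: False}
  {i: True, m: True}


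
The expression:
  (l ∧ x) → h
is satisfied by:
  {h: True, l: False, x: False}
  {l: False, x: False, h: False}
  {x: True, h: True, l: False}
  {x: True, l: False, h: False}
  {h: True, l: True, x: False}
  {l: True, h: False, x: False}
  {x: True, l: True, h: True}


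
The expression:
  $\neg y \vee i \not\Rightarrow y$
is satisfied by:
  {y: False}


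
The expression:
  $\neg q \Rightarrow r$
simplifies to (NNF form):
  $q \vee r$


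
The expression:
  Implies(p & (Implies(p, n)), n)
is always true.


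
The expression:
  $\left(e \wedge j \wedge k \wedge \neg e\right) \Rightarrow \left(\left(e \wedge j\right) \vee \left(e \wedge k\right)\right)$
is always true.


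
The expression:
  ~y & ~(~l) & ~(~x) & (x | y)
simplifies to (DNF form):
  l & x & ~y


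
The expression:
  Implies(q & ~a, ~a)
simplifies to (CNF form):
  True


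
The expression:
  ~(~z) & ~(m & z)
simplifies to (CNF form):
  z & ~m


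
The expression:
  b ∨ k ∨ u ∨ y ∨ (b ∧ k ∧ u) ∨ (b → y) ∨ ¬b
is always true.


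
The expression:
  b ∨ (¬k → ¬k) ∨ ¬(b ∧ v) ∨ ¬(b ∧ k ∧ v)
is always true.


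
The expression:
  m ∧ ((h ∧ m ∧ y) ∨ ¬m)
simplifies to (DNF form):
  h ∧ m ∧ y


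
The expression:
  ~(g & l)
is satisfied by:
  {l: False, g: False}
  {g: True, l: False}
  {l: True, g: False}


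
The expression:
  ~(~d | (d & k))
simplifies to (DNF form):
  d & ~k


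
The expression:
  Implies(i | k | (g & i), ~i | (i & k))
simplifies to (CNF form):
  k | ~i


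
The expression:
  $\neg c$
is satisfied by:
  {c: False}


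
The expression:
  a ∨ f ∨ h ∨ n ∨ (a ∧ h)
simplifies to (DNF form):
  a ∨ f ∨ h ∨ n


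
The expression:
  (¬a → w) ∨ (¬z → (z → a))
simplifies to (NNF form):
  True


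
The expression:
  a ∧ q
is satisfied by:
  {a: True, q: True}


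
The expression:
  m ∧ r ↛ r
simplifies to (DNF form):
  False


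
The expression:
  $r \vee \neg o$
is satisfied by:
  {r: True, o: False}
  {o: False, r: False}
  {o: True, r: True}


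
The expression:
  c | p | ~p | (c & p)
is always true.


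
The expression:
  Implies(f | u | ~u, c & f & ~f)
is never true.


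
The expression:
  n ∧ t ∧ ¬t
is never true.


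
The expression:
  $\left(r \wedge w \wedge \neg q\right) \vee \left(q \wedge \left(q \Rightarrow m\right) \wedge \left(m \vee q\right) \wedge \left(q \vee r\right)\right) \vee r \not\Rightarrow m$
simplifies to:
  $\left(m \wedge q\right) \vee \left(r \wedge w\right) \vee \left(r \wedge \neg m\right)$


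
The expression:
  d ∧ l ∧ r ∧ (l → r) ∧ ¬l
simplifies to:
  False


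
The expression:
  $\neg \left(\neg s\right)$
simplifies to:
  $s$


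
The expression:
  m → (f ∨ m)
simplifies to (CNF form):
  True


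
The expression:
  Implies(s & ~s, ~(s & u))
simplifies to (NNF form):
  True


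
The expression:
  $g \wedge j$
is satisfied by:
  {j: True, g: True}


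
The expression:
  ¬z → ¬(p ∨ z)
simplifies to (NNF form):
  z ∨ ¬p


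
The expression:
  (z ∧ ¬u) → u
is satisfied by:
  {u: True, z: False}
  {z: False, u: False}
  {z: True, u: True}


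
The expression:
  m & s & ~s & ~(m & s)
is never true.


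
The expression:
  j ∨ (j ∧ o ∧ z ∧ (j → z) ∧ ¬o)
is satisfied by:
  {j: True}


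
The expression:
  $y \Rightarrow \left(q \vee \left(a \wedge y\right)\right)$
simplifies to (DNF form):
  $a \vee q \vee \neg y$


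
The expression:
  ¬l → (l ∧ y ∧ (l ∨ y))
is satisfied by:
  {l: True}


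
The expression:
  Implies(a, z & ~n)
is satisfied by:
  {z: True, n: False, a: False}
  {n: False, a: False, z: False}
  {z: True, n: True, a: False}
  {n: True, z: False, a: False}
  {a: True, z: True, n: False}


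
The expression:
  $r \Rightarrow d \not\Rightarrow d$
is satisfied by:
  {r: False}


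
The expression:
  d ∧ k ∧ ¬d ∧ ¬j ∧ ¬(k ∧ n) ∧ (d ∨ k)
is never true.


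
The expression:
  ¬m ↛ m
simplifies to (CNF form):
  ¬m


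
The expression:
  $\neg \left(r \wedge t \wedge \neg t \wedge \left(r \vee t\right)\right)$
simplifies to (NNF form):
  $\text{True}$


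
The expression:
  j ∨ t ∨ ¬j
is always true.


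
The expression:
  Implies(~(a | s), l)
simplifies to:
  a | l | s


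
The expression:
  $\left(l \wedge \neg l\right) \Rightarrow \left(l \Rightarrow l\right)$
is always true.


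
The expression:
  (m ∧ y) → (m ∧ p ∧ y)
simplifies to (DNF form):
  p ∨ ¬m ∨ ¬y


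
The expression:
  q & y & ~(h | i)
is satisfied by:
  {y: True, q: True, i: False, h: False}


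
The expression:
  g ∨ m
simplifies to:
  g ∨ m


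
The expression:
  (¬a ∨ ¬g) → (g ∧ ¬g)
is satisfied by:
  {a: True, g: True}


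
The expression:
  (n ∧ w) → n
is always true.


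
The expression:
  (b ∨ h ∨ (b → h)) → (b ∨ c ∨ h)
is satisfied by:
  {b: True, c: True, h: True}
  {b: True, c: True, h: False}
  {b: True, h: True, c: False}
  {b: True, h: False, c: False}
  {c: True, h: True, b: False}
  {c: True, h: False, b: False}
  {h: True, c: False, b: False}


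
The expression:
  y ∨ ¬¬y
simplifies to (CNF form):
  y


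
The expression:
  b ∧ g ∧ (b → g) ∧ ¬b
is never true.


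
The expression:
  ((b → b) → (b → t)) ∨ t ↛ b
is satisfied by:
  {t: True, b: False}
  {b: False, t: False}
  {b: True, t: True}


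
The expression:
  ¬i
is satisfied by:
  {i: False}


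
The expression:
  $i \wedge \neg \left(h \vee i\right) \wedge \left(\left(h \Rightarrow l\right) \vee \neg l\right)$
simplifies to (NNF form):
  $\text{False}$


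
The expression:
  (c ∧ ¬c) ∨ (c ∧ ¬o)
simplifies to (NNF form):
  c ∧ ¬o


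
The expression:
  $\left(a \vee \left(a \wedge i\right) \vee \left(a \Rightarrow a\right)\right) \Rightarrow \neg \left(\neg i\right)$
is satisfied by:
  {i: True}


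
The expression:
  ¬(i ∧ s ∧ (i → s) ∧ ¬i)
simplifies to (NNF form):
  True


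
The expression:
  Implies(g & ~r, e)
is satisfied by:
  {r: True, e: True, g: False}
  {r: True, g: False, e: False}
  {e: True, g: False, r: False}
  {e: False, g: False, r: False}
  {r: True, e: True, g: True}
  {r: True, g: True, e: False}
  {e: True, g: True, r: False}


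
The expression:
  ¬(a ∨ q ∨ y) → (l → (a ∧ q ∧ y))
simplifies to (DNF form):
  a ∨ q ∨ y ∨ ¬l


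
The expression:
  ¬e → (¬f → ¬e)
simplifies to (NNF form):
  True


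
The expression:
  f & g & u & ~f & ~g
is never true.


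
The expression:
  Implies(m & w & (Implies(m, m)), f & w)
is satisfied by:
  {f: True, w: False, m: False}
  {w: False, m: False, f: False}
  {f: True, m: True, w: False}
  {m: True, w: False, f: False}
  {f: True, w: True, m: False}
  {w: True, f: False, m: False}
  {f: True, m: True, w: True}


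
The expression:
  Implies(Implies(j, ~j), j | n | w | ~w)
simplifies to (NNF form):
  True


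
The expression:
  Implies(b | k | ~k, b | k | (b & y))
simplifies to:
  b | k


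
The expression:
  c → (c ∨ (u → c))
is always true.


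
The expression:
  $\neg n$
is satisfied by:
  {n: False}


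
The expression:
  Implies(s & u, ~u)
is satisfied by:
  {s: False, u: False}
  {u: True, s: False}
  {s: True, u: False}


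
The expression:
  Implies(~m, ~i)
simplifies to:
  m | ~i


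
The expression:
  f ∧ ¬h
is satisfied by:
  {f: True, h: False}


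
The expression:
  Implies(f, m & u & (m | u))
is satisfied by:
  {u: True, m: True, f: False}
  {u: True, m: False, f: False}
  {m: True, u: False, f: False}
  {u: False, m: False, f: False}
  {f: True, u: True, m: True}


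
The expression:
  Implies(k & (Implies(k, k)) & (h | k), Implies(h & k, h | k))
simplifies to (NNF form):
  True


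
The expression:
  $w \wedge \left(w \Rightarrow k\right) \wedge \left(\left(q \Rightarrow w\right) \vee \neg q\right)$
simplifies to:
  $k \wedge w$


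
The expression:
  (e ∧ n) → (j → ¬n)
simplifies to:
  ¬e ∨ ¬j ∨ ¬n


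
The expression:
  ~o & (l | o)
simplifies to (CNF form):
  l & ~o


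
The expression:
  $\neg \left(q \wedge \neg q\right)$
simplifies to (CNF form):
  $\text{True}$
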